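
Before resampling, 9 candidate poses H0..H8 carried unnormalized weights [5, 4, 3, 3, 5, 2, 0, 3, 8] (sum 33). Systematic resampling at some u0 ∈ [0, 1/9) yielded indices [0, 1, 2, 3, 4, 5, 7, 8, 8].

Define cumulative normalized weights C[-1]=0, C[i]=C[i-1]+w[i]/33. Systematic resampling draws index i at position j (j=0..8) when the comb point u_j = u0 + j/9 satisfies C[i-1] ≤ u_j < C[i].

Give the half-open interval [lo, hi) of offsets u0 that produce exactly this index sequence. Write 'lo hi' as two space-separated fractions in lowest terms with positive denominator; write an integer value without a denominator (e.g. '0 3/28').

C = [5/33, 3/11, 4/11, 5/11, 20/33, 2/3, 2/3, 25/33, 1]
j=0 picked index 0: u0 ∈ [0, 5/33)
j=1 picked index 1: u0 ∈ [4/99, 16/99)
j=2 picked index 2: u0 ∈ [5/99, 14/99)
j=3 picked index 3: u0 ∈ [1/33, 4/33)
j=4 picked index 4: u0 ∈ [1/99, 16/99)
j=5 picked index 5: u0 ∈ [5/99, 1/9)
j=6 picked index 7: u0 ∈ [0, 1/11)
j=7 picked index 8: u0 ∈ [-2/99, 2/9)
j=8 picked index 8: u0 ∈ [-13/99, 1/9)
intersection: [5/99, 1/11)

5/99 1/11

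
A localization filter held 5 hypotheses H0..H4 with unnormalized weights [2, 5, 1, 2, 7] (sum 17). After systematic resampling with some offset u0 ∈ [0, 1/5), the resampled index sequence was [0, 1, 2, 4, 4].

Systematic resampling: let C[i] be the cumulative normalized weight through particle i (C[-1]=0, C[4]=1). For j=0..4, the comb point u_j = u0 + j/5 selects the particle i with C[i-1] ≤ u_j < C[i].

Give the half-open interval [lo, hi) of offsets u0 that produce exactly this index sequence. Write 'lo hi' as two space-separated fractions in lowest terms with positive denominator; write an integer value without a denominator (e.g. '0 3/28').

1/85 6/85

C = [2/17, 7/17, 8/17, 10/17, 1]
j=0 picked index 0: u0 ∈ [0, 2/17)
j=1 picked index 1: u0 ∈ [-7/85, 18/85)
j=2 picked index 2: u0 ∈ [1/85, 6/85)
j=3 picked index 4: u0 ∈ [-1/85, 2/5)
j=4 picked index 4: u0 ∈ [-18/85, 1/5)
intersection: [1/85, 6/85)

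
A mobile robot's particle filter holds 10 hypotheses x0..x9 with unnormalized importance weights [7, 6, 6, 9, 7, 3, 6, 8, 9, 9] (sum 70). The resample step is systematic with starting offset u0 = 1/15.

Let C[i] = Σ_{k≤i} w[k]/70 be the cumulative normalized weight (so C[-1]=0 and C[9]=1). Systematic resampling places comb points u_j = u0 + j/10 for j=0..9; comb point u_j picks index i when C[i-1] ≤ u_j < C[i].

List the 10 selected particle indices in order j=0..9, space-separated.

C = [1/10, 13/70, 19/70, 2/5, 1/2, 19/35, 22/35, 26/35, 61/70, 1]
j=0: u_0=1/15 ∈ [0, 1/10) → index 0
j=1: u_1=1/6 ∈ [1/10, 13/70) → index 1
j=2: u_2=4/15 ∈ [13/70, 19/70) → index 2
j=3: u_3=11/30 ∈ [19/70, 2/5) → index 3
j=4: u_4=7/15 ∈ [2/5, 1/2) → index 4
j=5: u_5=17/30 ∈ [19/35, 22/35) → index 6
j=6: u_6=2/3 ∈ [22/35, 26/35) → index 7
j=7: u_7=23/30 ∈ [26/35, 61/70) → index 8
j=8: u_8=13/15 ∈ [26/35, 61/70) → index 8
j=9: u_9=29/30 ∈ [61/70, 1) → index 9

0 1 2 3 4 6 7 8 8 9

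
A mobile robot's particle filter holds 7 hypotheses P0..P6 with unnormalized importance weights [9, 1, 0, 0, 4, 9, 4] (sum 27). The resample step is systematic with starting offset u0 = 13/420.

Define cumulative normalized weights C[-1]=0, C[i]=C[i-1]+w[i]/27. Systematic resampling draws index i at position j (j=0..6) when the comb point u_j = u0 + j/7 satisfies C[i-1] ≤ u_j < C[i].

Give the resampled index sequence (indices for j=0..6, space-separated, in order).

C = [1/3, 10/27, 10/27, 10/27, 14/27, 23/27, 1]
j=0: u_0=13/420 ∈ [0, 1/3) → index 0
j=1: u_1=73/420 ∈ [0, 1/3) → index 0
j=2: u_2=19/60 ∈ [0, 1/3) → index 0
j=3: u_3=193/420 ∈ [10/27, 14/27) → index 4
j=4: u_4=253/420 ∈ [14/27, 23/27) → index 5
j=5: u_5=313/420 ∈ [14/27, 23/27) → index 5
j=6: u_6=373/420 ∈ [23/27, 1) → index 6

0 0 0 4 5 5 6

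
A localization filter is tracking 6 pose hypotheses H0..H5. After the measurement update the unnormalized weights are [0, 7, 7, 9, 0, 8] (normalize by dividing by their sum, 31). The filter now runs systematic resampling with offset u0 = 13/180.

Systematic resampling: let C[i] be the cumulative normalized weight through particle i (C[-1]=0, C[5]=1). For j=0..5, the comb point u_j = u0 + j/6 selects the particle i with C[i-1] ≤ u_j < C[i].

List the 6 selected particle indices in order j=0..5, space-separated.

C = [0, 7/31, 14/31, 23/31, 23/31, 1]
j=0: u_0=13/180 ∈ [0, 7/31) → index 1
j=1: u_1=43/180 ∈ [7/31, 14/31) → index 2
j=2: u_2=73/180 ∈ [7/31, 14/31) → index 2
j=3: u_3=103/180 ∈ [14/31, 23/31) → index 3
j=4: u_4=133/180 ∈ [14/31, 23/31) → index 3
j=5: u_5=163/180 ∈ [23/31, 1) → index 5

1 2 2 3 3 5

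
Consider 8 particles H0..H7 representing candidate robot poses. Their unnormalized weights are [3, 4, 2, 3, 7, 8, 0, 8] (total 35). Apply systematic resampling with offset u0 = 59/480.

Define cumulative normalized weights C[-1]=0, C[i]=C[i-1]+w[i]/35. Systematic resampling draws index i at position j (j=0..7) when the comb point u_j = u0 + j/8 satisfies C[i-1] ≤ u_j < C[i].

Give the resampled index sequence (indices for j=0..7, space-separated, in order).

C = [3/35, 1/5, 9/35, 12/35, 19/35, 27/35, 27/35, 1]
j=0: u_0=59/480 ∈ [3/35, 1/5) → index 1
j=1: u_1=119/480 ∈ [1/5, 9/35) → index 2
j=2: u_2=179/480 ∈ [12/35, 19/35) → index 4
j=3: u_3=239/480 ∈ [12/35, 19/35) → index 4
j=4: u_4=299/480 ∈ [19/35, 27/35) → index 5
j=5: u_5=359/480 ∈ [19/35, 27/35) → index 5
j=6: u_6=419/480 ∈ [27/35, 1) → index 7
j=7: u_7=479/480 ∈ [27/35, 1) → index 7

1 2 4 4 5 5 7 7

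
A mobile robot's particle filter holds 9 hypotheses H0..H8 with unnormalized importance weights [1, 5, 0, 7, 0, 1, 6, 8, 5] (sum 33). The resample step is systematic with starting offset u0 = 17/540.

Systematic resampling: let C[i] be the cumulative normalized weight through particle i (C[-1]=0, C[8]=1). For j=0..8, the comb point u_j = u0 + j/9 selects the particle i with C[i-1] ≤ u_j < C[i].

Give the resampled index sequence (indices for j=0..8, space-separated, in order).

1 1 3 3 6 6 7 7 8

C = [1/33, 2/11, 2/11, 13/33, 13/33, 14/33, 20/33, 28/33, 1]
j=0: u_0=17/540 ∈ [1/33, 2/11) → index 1
j=1: u_1=77/540 ∈ [1/33, 2/11) → index 1
j=2: u_2=137/540 ∈ [2/11, 13/33) → index 3
j=3: u_3=197/540 ∈ [2/11, 13/33) → index 3
j=4: u_4=257/540 ∈ [14/33, 20/33) → index 6
j=5: u_5=317/540 ∈ [14/33, 20/33) → index 6
j=6: u_6=377/540 ∈ [20/33, 28/33) → index 7
j=7: u_7=437/540 ∈ [20/33, 28/33) → index 7
j=8: u_8=497/540 ∈ [28/33, 1) → index 8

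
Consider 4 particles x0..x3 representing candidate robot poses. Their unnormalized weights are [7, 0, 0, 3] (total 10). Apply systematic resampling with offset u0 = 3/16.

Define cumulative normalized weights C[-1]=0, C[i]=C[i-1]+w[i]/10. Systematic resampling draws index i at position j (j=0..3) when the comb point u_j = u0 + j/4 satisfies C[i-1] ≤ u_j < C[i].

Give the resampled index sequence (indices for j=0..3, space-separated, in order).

C = [7/10, 7/10, 7/10, 1]
j=0: u_0=3/16 ∈ [0, 7/10) → index 0
j=1: u_1=7/16 ∈ [0, 7/10) → index 0
j=2: u_2=11/16 ∈ [0, 7/10) → index 0
j=3: u_3=15/16 ∈ [7/10, 1) → index 3

0 0 0 3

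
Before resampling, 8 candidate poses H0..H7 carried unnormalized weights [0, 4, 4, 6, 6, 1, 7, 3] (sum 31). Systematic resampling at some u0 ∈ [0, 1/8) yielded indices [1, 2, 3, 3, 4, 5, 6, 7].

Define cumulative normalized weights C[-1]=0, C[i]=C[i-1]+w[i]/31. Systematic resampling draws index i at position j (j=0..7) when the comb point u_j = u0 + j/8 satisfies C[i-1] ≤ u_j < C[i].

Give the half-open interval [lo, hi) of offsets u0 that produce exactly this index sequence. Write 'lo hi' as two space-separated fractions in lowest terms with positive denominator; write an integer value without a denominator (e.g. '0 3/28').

C = [0, 4/31, 8/31, 14/31, 20/31, 21/31, 28/31, 1]
j=0 picked index 1: u0 ∈ [0, 4/31)
j=1 picked index 2: u0 ∈ [1/248, 33/248)
j=2 picked index 3: u0 ∈ [1/124, 25/124)
j=3 picked index 3: u0 ∈ [-29/248, 19/248)
j=4 picked index 4: u0 ∈ [-3/62, 9/62)
j=5 picked index 5: u0 ∈ [5/248, 13/248)
j=6 picked index 6: u0 ∈ [-9/124, 19/124)
j=7 picked index 7: u0 ∈ [7/248, 1/8)
intersection: [7/248, 13/248)

7/248 13/248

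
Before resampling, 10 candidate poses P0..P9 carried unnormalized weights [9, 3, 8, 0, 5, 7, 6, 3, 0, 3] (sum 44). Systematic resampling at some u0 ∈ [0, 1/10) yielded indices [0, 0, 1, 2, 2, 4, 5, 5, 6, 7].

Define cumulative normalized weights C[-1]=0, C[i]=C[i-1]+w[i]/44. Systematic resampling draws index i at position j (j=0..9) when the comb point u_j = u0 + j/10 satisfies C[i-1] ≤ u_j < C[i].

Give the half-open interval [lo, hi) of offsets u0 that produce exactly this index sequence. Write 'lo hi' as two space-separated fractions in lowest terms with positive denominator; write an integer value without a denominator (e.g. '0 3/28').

C = [9/44, 3/11, 5/11, 5/11, 25/44, 8/11, 19/22, 41/44, 41/44, 1]
j=0 picked index 0: u0 ∈ [0, 9/44)
j=1 picked index 0: u0 ∈ [-1/10, 23/220)
j=2 picked index 1: u0 ∈ [1/220, 4/55)
j=3 picked index 2: u0 ∈ [-3/110, 17/110)
j=4 picked index 2: u0 ∈ [-7/55, 3/55)
j=5 picked index 4: u0 ∈ [-1/22, 3/44)
j=6 picked index 5: u0 ∈ [-7/220, 7/55)
j=7 picked index 5: u0 ∈ [-29/220, 3/110)
j=8 picked index 6: u0 ∈ [-4/55, 7/110)
j=9 picked index 7: u0 ∈ [-2/55, 7/220)
intersection: [1/220, 3/110)

1/220 3/110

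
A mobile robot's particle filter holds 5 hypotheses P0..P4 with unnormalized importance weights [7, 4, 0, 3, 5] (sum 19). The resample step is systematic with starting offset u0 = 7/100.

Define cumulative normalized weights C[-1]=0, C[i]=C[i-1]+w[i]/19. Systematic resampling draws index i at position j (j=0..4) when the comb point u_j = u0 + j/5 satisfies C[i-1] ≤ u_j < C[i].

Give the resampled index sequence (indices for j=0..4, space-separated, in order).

0 0 1 3 4

C = [7/19, 11/19, 11/19, 14/19, 1]
j=0: u_0=7/100 ∈ [0, 7/19) → index 0
j=1: u_1=27/100 ∈ [0, 7/19) → index 0
j=2: u_2=47/100 ∈ [7/19, 11/19) → index 1
j=3: u_3=67/100 ∈ [11/19, 14/19) → index 3
j=4: u_4=87/100 ∈ [14/19, 1) → index 4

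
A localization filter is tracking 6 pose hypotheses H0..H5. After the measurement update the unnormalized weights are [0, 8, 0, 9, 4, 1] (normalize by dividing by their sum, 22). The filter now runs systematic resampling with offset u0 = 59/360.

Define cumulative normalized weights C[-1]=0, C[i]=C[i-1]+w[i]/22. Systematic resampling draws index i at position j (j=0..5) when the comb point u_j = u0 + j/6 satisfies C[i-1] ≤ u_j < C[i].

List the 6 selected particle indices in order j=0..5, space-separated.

1 1 3 3 4 5

C = [0, 4/11, 4/11, 17/22, 21/22, 1]
j=0: u_0=59/360 ∈ [0, 4/11) → index 1
j=1: u_1=119/360 ∈ [0, 4/11) → index 1
j=2: u_2=179/360 ∈ [4/11, 17/22) → index 3
j=3: u_3=239/360 ∈ [4/11, 17/22) → index 3
j=4: u_4=299/360 ∈ [17/22, 21/22) → index 4
j=5: u_5=359/360 ∈ [21/22, 1) → index 5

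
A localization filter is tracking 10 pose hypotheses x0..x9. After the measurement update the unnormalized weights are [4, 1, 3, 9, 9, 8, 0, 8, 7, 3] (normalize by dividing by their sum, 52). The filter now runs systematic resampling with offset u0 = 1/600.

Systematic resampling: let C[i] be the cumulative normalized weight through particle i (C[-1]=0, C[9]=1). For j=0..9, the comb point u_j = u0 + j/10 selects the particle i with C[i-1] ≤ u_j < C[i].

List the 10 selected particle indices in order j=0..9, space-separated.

C = [1/13, 5/52, 2/13, 17/52, 1/2, 17/26, 17/26, 21/26, 49/52, 1]
j=0: u_0=1/600 ∈ [0, 1/13) → index 0
j=1: u_1=61/600 ∈ [5/52, 2/13) → index 2
j=2: u_2=121/600 ∈ [2/13, 17/52) → index 3
j=3: u_3=181/600 ∈ [2/13, 17/52) → index 3
j=4: u_4=241/600 ∈ [17/52, 1/2) → index 4
j=5: u_5=301/600 ∈ [1/2, 17/26) → index 5
j=6: u_6=361/600 ∈ [1/2, 17/26) → index 5
j=7: u_7=421/600 ∈ [17/26, 21/26) → index 7
j=8: u_8=481/600 ∈ [17/26, 21/26) → index 7
j=9: u_9=541/600 ∈ [21/26, 49/52) → index 8

0 2 3 3 4 5 5 7 7 8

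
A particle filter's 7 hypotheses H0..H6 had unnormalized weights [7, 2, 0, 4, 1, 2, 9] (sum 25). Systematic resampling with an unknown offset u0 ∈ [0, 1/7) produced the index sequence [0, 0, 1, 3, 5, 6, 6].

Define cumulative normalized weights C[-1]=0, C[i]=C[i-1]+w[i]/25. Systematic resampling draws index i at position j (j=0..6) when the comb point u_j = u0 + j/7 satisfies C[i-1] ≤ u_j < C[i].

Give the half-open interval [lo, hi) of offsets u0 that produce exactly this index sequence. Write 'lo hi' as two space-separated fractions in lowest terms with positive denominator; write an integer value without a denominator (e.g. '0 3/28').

0 12/175

C = [7/25, 9/25, 9/25, 13/25, 14/25, 16/25, 1]
j=0 picked index 0: u0 ∈ [0, 7/25)
j=1 picked index 0: u0 ∈ [-1/7, 24/175)
j=2 picked index 1: u0 ∈ [-1/175, 13/175)
j=3 picked index 3: u0 ∈ [-12/175, 16/175)
j=4 picked index 5: u0 ∈ [-2/175, 12/175)
j=5 picked index 6: u0 ∈ [-13/175, 2/7)
j=6 picked index 6: u0 ∈ [-38/175, 1/7)
intersection: [0, 12/175)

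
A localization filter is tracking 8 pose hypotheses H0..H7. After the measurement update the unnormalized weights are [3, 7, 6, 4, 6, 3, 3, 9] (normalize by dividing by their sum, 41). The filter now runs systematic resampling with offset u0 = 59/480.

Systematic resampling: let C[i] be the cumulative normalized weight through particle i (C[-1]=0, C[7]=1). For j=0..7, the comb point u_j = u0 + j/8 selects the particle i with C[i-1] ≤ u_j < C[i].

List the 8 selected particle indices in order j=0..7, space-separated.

1 2 2 4 4 6 7 7

C = [3/41, 10/41, 16/41, 20/41, 26/41, 29/41, 32/41, 1]
j=0: u_0=59/480 ∈ [3/41, 10/41) → index 1
j=1: u_1=119/480 ∈ [10/41, 16/41) → index 2
j=2: u_2=179/480 ∈ [10/41, 16/41) → index 2
j=3: u_3=239/480 ∈ [20/41, 26/41) → index 4
j=4: u_4=299/480 ∈ [20/41, 26/41) → index 4
j=5: u_5=359/480 ∈ [29/41, 32/41) → index 6
j=6: u_6=419/480 ∈ [32/41, 1) → index 7
j=7: u_7=479/480 ∈ [32/41, 1) → index 7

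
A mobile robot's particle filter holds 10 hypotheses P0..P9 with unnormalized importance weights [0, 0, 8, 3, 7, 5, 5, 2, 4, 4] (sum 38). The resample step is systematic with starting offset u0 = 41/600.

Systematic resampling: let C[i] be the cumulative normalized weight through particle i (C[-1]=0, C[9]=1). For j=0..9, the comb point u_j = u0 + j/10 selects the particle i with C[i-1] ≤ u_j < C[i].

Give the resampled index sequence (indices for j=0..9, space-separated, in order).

2 2 3 4 4 5 6 7 8 9

C = [0, 0, 4/19, 11/38, 9/19, 23/38, 14/19, 15/19, 17/19, 1]
j=0: u_0=41/600 ∈ [0, 4/19) → index 2
j=1: u_1=101/600 ∈ [0, 4/19) → index 2
j=2: u_2=161/600 ∈ [4/19, 11/38) → index 3
j=3: u_3=221/600 ∈ [11/38, 9/19) → index 4
j=4: u_4=281/600 ∈ [11/38, 9/19) → index 4
j=5: u_5=341/600 ∈ [9/19, 23/38) → index 5
j=6: u_6=401/600 ∈ [23/38, 14/19) → index 6
j=7: u_7=461/600 ∈ [14/19, 15/19) → index 7
j=8: u_8=521/600 ∈ [15/19, 17/19) → index 8
j=9: u_9=581/600 ∈ [17/19, 1) → index 9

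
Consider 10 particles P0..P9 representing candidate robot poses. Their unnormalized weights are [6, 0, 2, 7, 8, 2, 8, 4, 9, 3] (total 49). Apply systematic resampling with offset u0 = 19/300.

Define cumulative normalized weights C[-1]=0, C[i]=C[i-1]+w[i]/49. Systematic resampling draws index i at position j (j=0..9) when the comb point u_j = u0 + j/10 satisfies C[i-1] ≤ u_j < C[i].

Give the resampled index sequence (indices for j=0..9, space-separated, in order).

0 3 3 4 4 6 6 8 8 9

C = [6/49, 6/49, 8/49, 15/49, 23/49, 25/49, 33/49, 37/49, 46/49, 1]
j=0: u_0=19/300 ∈ [0, 6/49) → index 0
j=1: u_1=49/300 ∈ [8/49, 15/49) → index 3
j=2: u_2=79/300 ∈ [8/49, 15/49) → index 3
j=3: u_3=109/300 ∈ [15/49, 23/49) → index 4
j=4: u_4=139/300 ∈ [15/49, 23/49) → index 4
j=5: u_5=169/300 ∈ [25/49, 33/49) → index 6
j=6: u_6=199/300 ∈ [25/49, 33/49) → index 6
j=7: u_7=229/300 ∈ [37/49, 46/49) → index 8
j=8: u_8=259/300 ∈ [37/49, 46/49) → index 8
j=9: u_9=289/300 ∈ [46/49, 1) → index 9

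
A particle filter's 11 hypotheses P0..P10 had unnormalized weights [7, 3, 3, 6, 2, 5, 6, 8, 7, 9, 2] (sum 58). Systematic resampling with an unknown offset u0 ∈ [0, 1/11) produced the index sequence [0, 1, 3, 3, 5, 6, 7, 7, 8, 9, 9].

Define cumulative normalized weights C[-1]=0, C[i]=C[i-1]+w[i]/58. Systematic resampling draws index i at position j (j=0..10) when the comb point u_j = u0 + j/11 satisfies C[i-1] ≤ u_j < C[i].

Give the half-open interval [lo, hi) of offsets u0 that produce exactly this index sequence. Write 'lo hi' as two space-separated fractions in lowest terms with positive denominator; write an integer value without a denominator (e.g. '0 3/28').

C = [7/58, 5/29, 13/58, 19/58, 21/58, 13/29, 16/29, 20/29, 47/58, 28/29, 1]
j=0 picked index 0: u0 ∈ [0, 7/58)
j=1 picked index 1: u0 ∈ [19/638, 26/319)
j=2 picked index 3: u0 ∈ [27/638, 93/638)
j=3 picked index 3: u0 ∈ [-31/638, 35/638)
j=4 picked index 5: u0 ∈ [-1/638, 27/319)
j=5 picked index 6: u0 ∈ [-2/319, 31/319)
j=6 picked index 7: u0 ∈ [2/319, 46/319)
j=7 picked index 7: u0 ∈ [-27/319, 17/319)
j=8 picked index 8: u0 ∈ [-12/319, 53/638)
j=9 picked index 9: u0 ∈ [-5/638, 47/319)
j=10 picked index 9: u0 ∈ [-63/638, 18/319)
intersection: [27/638, 17/319)

27/638 17/319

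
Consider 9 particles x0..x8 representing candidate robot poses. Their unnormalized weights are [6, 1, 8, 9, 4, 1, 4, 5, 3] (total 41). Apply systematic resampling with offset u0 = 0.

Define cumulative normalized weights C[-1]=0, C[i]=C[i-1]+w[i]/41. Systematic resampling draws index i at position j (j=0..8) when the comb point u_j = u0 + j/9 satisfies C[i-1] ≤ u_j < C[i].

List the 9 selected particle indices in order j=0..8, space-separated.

0 0 2 2 3 3 4 6 7

C = [6/41, 7/41, 15/41, 24/41, 28/41, 29/41, 33/41, 38/41, 1]
j=0: u_0=0 ∈ [0, 6/41) → index 0
j=1: u_1=1/9 ∈ [0, 6/41) → index 0
j=2: u_2=2/9 ∈ [7/41, 15/41) → index 2
j=3: u_3=1/3 ∈ [7/41, 15/41) → index 2
j=4: u_4=4/9 ∈ [15/41, 24/41) → index 3
j=5: u_5=5/9 ∈ [15/41, 24/41) → index 3
j=6: u_6=2/3 ∈ [24/41, 28/41) → index 4
j=7: u_7=7/9 ∈ [29/41, 33/41) → index 6
j=8: u_8=8/9 ∈ [33/41, 38/41) → index 7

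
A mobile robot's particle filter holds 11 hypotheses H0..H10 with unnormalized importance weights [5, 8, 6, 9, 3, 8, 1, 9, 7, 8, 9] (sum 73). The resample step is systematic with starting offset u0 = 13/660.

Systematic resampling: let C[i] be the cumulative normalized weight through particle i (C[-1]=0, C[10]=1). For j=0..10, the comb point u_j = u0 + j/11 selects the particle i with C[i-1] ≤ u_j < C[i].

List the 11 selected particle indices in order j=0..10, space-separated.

C = [5/73, 13/73, 19/73, 28/73, 31/73, 39/73, 40/73, 49/73, 56/73, 64/73, 1]
j=0: u_0=13/660 ∈ [0, 5/73) → index 0
j=1: u_1=73/660 ∈ [5/73, 13/73) → index 1
j=2: u_2=133/660 ∈ [13/73, 19/73) → index 2
j=3: u_3=193/660 ∈ [19/73, 28/73) → index 3
j=4: u_4=23/60 ∈ [19/73, 28/73) → index 3
j=5: u_5=313/660 ∈ [31/73, 39/73) → index 5
j=6: u_6=373/660 ∈ [40/73, 49/73) → index 7
j=7: u_7=433/660 ∈ [40/73, 49/73) → index 7
j=8: u_8=493/660 ∈ [49/73, 56/73) → index 8
j=9: u_9=553/660 ∈ [56/73, 64/73) → index 9
j=10: u_10=613/660 ∈ [64/73, 1) → index 10

0 1 2 3 3 5 7 7 8 9 10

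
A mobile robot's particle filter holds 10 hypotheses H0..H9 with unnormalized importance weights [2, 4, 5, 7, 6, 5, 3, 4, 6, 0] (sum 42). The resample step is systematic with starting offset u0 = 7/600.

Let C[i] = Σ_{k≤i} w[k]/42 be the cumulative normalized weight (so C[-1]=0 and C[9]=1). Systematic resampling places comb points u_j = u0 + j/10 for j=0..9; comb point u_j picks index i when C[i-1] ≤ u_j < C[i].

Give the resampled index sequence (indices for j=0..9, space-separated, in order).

C = [1/21, 1/7, 11/42, 3/7, 4/7, 29/42, 16/21, 6/7, 1, 1]
j=0: u_0=7/600 ∈ [0, 1/21) → index 0
j=1: u_1=67/600 ∈ [1/21, 1/7) → index 1
j=2: u_2=127/600 ∈ [1/7, 11/42) → index 2
j=3: u_3=187/600 ∈ [11/42, 3/7) → index 3
j=4: u_4=247/600 ∈ [11/42, 3/7) → index 3
j=5: u_5=307/600 ∈ [3/7, 4/7) → index 4
j=6: u_6=367/600 ∈ [4/7, 29/42) → index 5
j=7: u_7=427/600 ∈ [29/42, 16/21) → index 6
j=8: u_8=487/600 ∈ [16/21, 6/7) → index 7
j=9: u_9=547/600 ∈ [6/7, 1) → index 8

0 1 2 3 3 4 5 6 7 8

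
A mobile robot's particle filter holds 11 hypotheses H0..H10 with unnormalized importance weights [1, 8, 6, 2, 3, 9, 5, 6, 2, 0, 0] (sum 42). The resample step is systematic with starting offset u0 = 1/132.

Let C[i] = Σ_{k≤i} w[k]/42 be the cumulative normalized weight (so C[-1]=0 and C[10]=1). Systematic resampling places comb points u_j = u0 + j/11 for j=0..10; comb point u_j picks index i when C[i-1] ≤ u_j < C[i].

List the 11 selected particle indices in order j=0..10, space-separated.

C = [1/42, 3/14, 5/14, 17/42, 10/21, 29/42, 17/21, 20/21, 1, 1, 1]
j=0: u_0=1/132 ∈ [0, 1/42) → index 0
j=1: u_1=13/132 ∈ [1/42, 3/14) → index 1
j=2: u_2=25/132 ∈ [1/42, 3/14) → index 1
j=3: u_3=37/132 ∈ [3/14, 5/14) → index 2
j=4: u_4=49/132 ∈ [5/14, 17/42) → index 3
j=5: u_5=61/132 ∈ [17/42, 10/21) → index 4
j=6: u_6=73/132 ∈ [10/21, 29/42) → index 5
j=7: u_7=85/132 ∈ [10/21, 29/42) → index 5
j=8: u_8=97/132 ∈ [29/42, 17/21) → index 6
j=9: u_9=109/132 ∈ [17/21, 20/21) → index 7
j=10: u_10=11/12 ∈ [17/21, 20/21) → index 7

0 1 1 2 3 4 5 5 6 7 7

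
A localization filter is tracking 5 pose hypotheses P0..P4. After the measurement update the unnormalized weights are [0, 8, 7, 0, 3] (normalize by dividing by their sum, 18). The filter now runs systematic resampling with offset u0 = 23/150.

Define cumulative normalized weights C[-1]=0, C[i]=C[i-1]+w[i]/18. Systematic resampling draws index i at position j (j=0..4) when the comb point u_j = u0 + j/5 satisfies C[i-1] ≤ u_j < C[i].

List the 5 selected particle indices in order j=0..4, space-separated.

1 1 2 2 4

C = [0, 4/9, 5/6, 5/6, 1]
j=0: u_0=23/150 ∈ [0, 4/9) → index 1
j=1: u_1=53/150 ∈ [0, 4/9) → index 1
j=2: u_2=83/150 ∈ [4/9, 5/6) → index 2
j=3: u_3=113/150 ∈ [4/9, 5/6) → index 2
j=4: u_4=143/150 ∈ [5/6, 1) → index 4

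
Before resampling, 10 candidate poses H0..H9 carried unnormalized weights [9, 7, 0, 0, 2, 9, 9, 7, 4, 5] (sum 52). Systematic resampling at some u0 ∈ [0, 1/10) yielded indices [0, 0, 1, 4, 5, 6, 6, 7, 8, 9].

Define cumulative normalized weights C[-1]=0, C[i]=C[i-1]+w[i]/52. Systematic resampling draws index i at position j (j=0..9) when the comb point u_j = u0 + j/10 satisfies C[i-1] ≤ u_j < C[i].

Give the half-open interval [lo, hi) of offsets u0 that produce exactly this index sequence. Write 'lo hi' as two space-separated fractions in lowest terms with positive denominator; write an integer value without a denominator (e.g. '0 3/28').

C = [9/52, 4/13, 4/13, 4/13, 9/26, 27/52, 9/13, 43/52, 47/52, 1]
j=0 picked index 0: u0 ∈ [0, 9/52)
j=1 picked index 0: u0 ∈ [-1/10, 19/260)
j=2 picked index 1: u0 ∈ [-7/260, 7/65)
j=3 picked index 4: u0 ∈ [1/130, 3/65)
j=4 picked index 5: u0 ∈ [-7/130, 31/260)
j=5 picked index 6: u0 ∈ [1/52, 5/26)
j=6 picked index 6: u0 ∈ [-21/260, 6/65)
j=7 picked index 7: u0 ∈ [-1/130, 33/260)
j=8 picked index 8: u0 ∈ [7/260, 27/260)
j=9 picked index 9: u0 ∈ [1/260, 1/10)
intersection: [7/260, 3/65)

7/260 3/65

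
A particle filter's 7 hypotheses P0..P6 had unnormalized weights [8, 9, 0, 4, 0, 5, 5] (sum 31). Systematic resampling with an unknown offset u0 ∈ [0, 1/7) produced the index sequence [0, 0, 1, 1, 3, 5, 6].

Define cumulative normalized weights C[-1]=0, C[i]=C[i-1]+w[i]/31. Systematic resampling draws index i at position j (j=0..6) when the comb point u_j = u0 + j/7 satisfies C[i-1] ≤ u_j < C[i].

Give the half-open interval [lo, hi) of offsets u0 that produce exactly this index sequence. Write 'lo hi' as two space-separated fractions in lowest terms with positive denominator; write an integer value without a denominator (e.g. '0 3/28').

0 23/217

C = [8/31, 17/31, 17/31, 21/31, 21/31, 26/31, 1]
j=0 picked index 0: u0 ∈ [0, 8/31)
j=1 picked index 0: u0 ∈ [-1/7, 25/217)
j=2 picked index 1: u0 ∈ [-6/217, 57/217)
j=3 picked index 1: u0 ∈ [-37/217, 26/217)
j=4 picked index 3: u0 ∈ [-5/217, 23/217)
j=5 picked index 5: u0 ∈ [-8/217, 27/217)
j=6 picked index 6: u0 ∈ [-4/217, 1/7)
intersection: [0, 23/217)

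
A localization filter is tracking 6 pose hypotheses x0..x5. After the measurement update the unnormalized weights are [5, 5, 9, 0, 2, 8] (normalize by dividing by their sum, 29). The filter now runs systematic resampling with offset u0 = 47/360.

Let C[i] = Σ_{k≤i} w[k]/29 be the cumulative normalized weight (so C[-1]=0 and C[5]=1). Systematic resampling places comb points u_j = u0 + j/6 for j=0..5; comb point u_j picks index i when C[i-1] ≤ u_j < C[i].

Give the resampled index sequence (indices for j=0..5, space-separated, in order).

C = [5/29, 10/29, 19/29, 19/29, 21/29, 1]
j=0: u_0=47/360 ∈ [0, 5/29) → index 0
j=1: u_1=107/360 ∈ [5/29, 10/29) → index 1
j=2: u_2=167/360 ∈ [10/29, 19/29) → index 2
j=3: u_3=227/360 ∈ [10/29, 19/29) → index 2
j=4: u_4=287/360 ∈ [21/29, 1) → index 5
j=5: u_5=347/360 ∈ [21/29, 1) → index 5

0 1 2 2 5 5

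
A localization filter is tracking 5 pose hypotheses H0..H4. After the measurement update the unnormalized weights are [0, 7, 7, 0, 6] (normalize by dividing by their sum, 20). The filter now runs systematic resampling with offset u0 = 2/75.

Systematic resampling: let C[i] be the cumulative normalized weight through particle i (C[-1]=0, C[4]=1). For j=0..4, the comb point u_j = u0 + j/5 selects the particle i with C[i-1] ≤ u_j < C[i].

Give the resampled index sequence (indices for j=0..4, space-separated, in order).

1 1 2 2 4

C = [0, 7/20, 7/10, 7/10, 1]
j=0: u_0=2/75 ∈ [0, 7/20) → index 1
j=1: u_1=17/75 ∈ [0, 7/20) → index 1
j=2: u_2=32/75 ∈ [7/20, 7/10) → index 2
j=3: u_3=47/75 ∈ [7/20, 7/10) → index 2
j=4: u_4=62/75 ∈ [7/10, 1) → index 4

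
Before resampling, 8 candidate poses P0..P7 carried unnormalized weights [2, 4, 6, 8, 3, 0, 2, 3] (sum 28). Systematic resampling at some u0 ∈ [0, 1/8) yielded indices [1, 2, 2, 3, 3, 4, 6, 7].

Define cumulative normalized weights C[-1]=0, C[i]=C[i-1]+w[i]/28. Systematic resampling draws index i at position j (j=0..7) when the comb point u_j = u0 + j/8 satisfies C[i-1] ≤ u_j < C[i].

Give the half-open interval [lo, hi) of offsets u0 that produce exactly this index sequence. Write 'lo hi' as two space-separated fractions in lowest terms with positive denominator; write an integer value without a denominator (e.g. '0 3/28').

C = [1/14, 3/14, 3/7, 5/7, 23/28, 23/28, 25/28, 1]
j=0 picked index 1: u0 ∈ [1/14, 3/14)
j=1 picked index 2: u0 ∈ [5/56, 17/56)
j=2 picked index 2: u0 ∈ [-1/28, 5/28)
j=3 picked index 3: u0 ∈ [3/56, 19/56)
j=4 picked index 3: u0 ∈ [-1/14, 3/14)
j=5 picked index 4: u0 ∈ [5/56, 11/56)
j=6 picked index 6: u0 ∈ [1/14, 1/7)
j=7 picked index 7: u0 ∈ [1/56, 1/8)
intersection: [5/56, 1/8)

5/56 1/8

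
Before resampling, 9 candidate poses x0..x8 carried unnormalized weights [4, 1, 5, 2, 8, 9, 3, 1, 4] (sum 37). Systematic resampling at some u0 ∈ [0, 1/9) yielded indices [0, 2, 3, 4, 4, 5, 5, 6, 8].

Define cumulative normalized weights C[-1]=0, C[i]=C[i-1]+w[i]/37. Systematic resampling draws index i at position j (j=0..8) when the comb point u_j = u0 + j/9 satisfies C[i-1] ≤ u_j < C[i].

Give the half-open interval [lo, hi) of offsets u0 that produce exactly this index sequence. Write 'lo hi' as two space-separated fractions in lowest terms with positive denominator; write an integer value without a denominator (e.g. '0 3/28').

16/333 29/333

C = [4/37, 5/37, 10/37, 12/37, 20/37, 29/37, 32/37, 33/37, 1]
j=0 picked index 0: u0 ∈ [0, 4/37)
j=1 picked index 2: u0 ∈ [8/333, 53/333)
j=2 picked index 3: u0 ∈ [16/333, 34/333)
j=3 picked index 4: u0 ∈ [-1/111, 23/111)
j=4 picked index 4: u0 ∈ [-40/333, 32/333)
j=5 picked index 5: u0 ∈ [-5/333, 76/333)
j=6 picked index 5: u0 ∈ [-14/111, 13/111)
j=7 picked index 6: u0 ∈ [2/333, 29/333)
j=8 picked index 8: u0 ∈ [1/333, 1/9)
intersection: [16/333, 29/333)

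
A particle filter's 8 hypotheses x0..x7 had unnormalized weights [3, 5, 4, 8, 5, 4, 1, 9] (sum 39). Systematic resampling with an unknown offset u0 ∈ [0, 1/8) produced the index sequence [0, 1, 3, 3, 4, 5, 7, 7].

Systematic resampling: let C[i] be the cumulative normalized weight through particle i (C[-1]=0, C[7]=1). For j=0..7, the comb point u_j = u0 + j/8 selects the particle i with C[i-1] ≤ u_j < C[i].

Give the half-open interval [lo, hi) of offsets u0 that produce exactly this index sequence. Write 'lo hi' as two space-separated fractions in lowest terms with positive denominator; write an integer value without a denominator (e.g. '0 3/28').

C = [1/13, 8/39, 4/13, 20/39, 25/39, 29/39, 10/13, 1]
j=0 picked index 0: u0 ∈ [0, 1/13)
j=1 picked index 1: u0 ∈ [-5/104, 25/312)
j=2 picked index 3: u0 ∈ [3/52, 41/156)
j=3 picked index 3: u0 ∈ [-7/104, 43/312)
j=4 picked index 4: u0 ∈ [1/78, 11/78)
j=5 picked index 5: u0 ∈ [5/312, 37/312)
j=6 picked index 7: u0 ∈ [1/52, 1/4)
j=7 picked index 7: u0 ∈ [-11/104, 1/8)
intersection: [3/52, 1/13)

3/52 1/13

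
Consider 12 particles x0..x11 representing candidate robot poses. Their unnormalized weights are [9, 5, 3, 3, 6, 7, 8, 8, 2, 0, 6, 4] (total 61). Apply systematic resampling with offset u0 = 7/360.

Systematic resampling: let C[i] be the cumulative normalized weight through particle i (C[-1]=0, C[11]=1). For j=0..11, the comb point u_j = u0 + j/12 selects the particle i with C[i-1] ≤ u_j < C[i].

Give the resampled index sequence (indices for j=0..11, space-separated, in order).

C = [9/61, 14/61, 17/61, 20/61, 26/61, 33/61, 41/61, 49/61, 51/61, 51/61, 57/61, 1]
j=0: u_0=7/360 ∈ [0, 9/61) → index 0
j=1: u_1=37/360 ∈ [0, 9/61) → index 0
j=2: u_2=67/360 ∈ [9/61, 14/61) → index 1
j=3: u_3=97/360 ∈ [14/61, 17/61) → index 2
j=4: u_4=127/360 ∈ [20/61, 26/61) → index 4
j=5: u_5=157/360 ∈ [26/61, 33/61) → index 5
j=6: u_6=187/360 ∈ [26/61, 33/61) → index 5
j=7: u_7=217/360 ∈ [33/61, 41/61) → index 6
j=8: u_8=247/360 ∈ [41/61, 49/61) → index 7
j=9: u_9=277/360 ∈ [41/61, 49/61) → index 7
j=10: u_10=307/360 ∈ [51/61, 57/61) → index 10
j=11: u_11=337/360 ∈ [57/61, 1) → index 11

0 0 1 2 4 5 5 6 7 7 10 11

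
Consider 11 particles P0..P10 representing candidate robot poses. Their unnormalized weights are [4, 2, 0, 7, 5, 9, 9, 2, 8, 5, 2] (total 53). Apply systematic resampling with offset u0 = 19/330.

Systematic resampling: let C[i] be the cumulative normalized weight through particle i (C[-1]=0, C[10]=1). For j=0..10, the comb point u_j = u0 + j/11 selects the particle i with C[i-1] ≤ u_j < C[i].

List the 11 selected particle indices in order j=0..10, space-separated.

0 3 3 4 5 6 6 7 8 9 10

C = [4/53, 6/53, 6/53, 13/53, 18/53, 27/53, 36/53, 38/53, 46/53, 51/53, 1]
j=0: u_0=19/330 ∈ [0, 4/53) → index 0
j=1: u_1=49/330 ∈ [6/53, 13/53) → index 3
j=2: u_2=79/330 ∈ [6/53, 13/53) → index 3
j=3: u_3=109/330 ∈ [13/53, 18/53) → index 4
j=4: u_4=139/330 ∈ [18/53, 27/53) → index 5
j=5: u_5=169/330 ∈ [27/53, 36/53) → index 6
j=6: u_6=199/330 ∈ [27/53, 36/53) → index 6
j=7: u_7=229/330 ∈ [36/53, 38/53) → index 7
j=8: u_8=259/330 ∈ [38/53, 46/53) → index 8
j=9: u_9=289/330 ∈ [46/53, 51/53) → index 9
j=10: u_10=29/30 ∈ [51/53, 1) → index 10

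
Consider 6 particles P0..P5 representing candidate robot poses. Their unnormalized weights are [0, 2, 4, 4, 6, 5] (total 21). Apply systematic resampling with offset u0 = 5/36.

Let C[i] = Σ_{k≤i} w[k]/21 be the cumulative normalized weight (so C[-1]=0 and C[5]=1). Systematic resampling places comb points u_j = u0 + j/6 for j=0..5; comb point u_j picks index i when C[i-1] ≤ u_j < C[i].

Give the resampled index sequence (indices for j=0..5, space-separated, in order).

C = [0, 2/21, 2/7, 10/21, 16/21, 1]
j=0: u_0=5/36 ∈ [2/21, 2/7) → index 2
j=1: u_1=11/36 ∈ [2/7, 10/21) → index 3
j=2: u_2=17/36 ∈ [2/7, 10/21) → index 3
j=3: u_3=23/36 ∈ [10/21, 16/21) → index 4
j=4: u_4=29/36 ∈ [16/21, 1) → index 5
j=5: u_5=35/36 ∈ [16/21, 1) → index 5

2 3 3 4 5 5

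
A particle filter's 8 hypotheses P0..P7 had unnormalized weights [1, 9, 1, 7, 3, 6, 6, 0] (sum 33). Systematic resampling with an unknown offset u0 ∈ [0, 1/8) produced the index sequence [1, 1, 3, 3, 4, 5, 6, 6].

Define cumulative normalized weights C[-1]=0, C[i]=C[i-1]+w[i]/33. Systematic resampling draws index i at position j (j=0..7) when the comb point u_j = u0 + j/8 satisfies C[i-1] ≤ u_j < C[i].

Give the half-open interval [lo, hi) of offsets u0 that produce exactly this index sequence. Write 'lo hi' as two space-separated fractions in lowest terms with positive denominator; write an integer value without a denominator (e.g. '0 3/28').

C = [1/33, 10/33, 1/3, 6/11, 7/11, 9/11, 1, 1]
j=0 picked index 1: u0 ∈ [1/33, 10/33)
j=1 picked index 1: u0 ∈ [-25/264, 47/264)
j=2 picked index 3: u0 ∈ [1/12, 13/44)
j=3 picked index 3: u0 ∈ [-1/24, 15/88)
j=4 picked index 4: u0 ∈ [1/22, 3/22)
j=5 picked index 5: u0 ∈ [1/88, 17/88)
j=6 picked index 6: u0 ∈ [3/44, 1/4)
j=7 picked index 6: u0 ∈ [-5/88, 1/8)
intersection: [1/12, 1/8)

1/12 1/8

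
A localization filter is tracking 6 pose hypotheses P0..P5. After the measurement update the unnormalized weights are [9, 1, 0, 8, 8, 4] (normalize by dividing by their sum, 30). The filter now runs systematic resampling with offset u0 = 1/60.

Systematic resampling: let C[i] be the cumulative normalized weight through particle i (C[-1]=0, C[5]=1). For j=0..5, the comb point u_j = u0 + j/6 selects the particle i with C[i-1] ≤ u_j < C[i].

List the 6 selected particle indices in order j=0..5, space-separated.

C = [3/10, 1/3, 1/3, 3/5, 13/15, 1]
j=0: u_0=1/60 ∈ [0, 3/10) → index 0
j=1: u_1=11/60 ∈ [0, 3/10) → index 0
j=2: u_2=7/20 ∈ [1/3, 3/5) → index 3
j=3: u_3=31/60 ∈ [1/3, 3/5) → index 3
j=4: u_4=41/60 ∈ [3/5, 13/15) → index 4
j=5: u_5=17/20 ∈ [3/5, 13/15) → index 4

0 0 3 3 4 4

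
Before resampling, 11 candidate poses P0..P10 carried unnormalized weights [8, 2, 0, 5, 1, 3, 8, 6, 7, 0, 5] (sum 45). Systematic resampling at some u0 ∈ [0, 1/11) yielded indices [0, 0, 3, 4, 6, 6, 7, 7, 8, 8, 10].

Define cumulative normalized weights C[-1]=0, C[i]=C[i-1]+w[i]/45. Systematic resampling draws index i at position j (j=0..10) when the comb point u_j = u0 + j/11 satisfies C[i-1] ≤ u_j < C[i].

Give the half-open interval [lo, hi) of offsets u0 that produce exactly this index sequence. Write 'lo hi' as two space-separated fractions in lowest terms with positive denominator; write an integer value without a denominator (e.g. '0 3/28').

2/33 7/99

C = [8/45, 2/9, 2/9, 1/3, 16/45, 19/45, 3/5, 11/15, 8/9, 8/9, 1]
j=0 picked index 0: u0 ∈ [0, 8/45)
j=1 picked index 0: u0 ∈ [-1/11, 43/495)
j=2 picked index 3: u0 ∈ [4/99, 5/33)
j=3 picked index 4: u0 ∈ [2/33, 41/495)
j=4 picked index 6: u0 ∈ [29/495, 13/55)
j=5 picked index 6: u0 ∈ [-16/495, 8/55)
j=6 picked index 7: u0 ∈ [3/55, 31/165)
j=7 picked index 7: u0 ∈ [-2/55, 16/165)
j=8 picked index 8: u0 ∈ [1/165, 16/99)
j=9 picked index 8: u0 ∈ [-14/165, 7/99)
j=10 picked index 10: u0 ∈ [-2/99, 1/11)
intersection: [2/33, 7/99)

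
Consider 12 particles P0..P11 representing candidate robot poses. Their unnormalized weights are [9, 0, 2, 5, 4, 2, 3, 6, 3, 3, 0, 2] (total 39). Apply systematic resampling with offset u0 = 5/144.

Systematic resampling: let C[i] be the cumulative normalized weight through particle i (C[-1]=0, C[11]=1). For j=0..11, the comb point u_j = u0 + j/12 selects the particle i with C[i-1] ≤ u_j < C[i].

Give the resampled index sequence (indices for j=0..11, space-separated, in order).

C = [3/13, 3/13, 11/39, 16/39, 20/39, 22/39, 25/39, 31/39, 34/39, 37/39, 37/39, 1]
j=0: u_0=5/144 ∈ [0, 3/13) → index 0
j=1: u_1=17/144 ∈ [0, 3/13) → index 0
j=2: u_2=29/144 ∈ [0, 3/13) → index 0
j=3: u_3=41/144 ∈ [11/39, 16/39) → index 3
j=4: u_4=53/144 ∈ [11/39, 16/39) → index 3
j=5: u_5=65/144 ∈ [16/39, 20/39) → index 4
j=6: u_6=77/144 ∈ [20/39, 22/39) → index 5
j=7: u_7=89/144 ∈ [22/39, 25/39) → index 6
j=8: u_8=101/144 ∈ [25/39, 31/39) → index 7
j=9: u_9=113/144 ∈ [25/39, 31/39) → index 7
j=10: u_10=125/144 ∈ [31/39, 34/39) → index 8
j=11: u_11=137/144 ∈ [37/39, 1) → index 11

0 0 0 3 3 4 5 6 7 7 8 11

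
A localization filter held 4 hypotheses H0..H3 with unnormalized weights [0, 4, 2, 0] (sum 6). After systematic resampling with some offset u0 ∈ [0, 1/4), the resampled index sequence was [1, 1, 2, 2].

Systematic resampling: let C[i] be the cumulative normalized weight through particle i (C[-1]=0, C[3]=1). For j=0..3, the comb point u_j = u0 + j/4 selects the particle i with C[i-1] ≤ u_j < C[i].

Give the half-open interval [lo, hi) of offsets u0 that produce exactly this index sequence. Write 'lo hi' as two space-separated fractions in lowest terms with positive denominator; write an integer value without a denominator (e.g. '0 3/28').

1/6 1/4

C = [0, 2/3, 1, 1]
j=0 picked index 1: u0 ∈ [0, 2/3)
j=1 picked index 1: u0 ∈ [-1/4, 5/12)
j=2 picked index 2: u0 ∈ [1/6, 1/2)
j=3 picked index 2: u0 ∈ [-1/12, 1/4)
intersection: [1/6, 1/4)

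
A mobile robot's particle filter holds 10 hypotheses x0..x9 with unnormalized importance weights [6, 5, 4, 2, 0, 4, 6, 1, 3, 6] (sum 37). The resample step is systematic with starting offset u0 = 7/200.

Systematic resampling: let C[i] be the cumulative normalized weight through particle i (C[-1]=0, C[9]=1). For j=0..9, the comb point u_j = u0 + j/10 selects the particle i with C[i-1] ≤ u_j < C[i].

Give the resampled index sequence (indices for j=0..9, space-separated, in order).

C = [6/37, 11/37, 15/37, 17/37, 17/37, 21/37, 27/37, 28/37, 31/37, 1]
j=0: u_0=7/200 ∈ [0, 6/37) → index 0
j=1: u_1=27/200 ∈ [0, 6/37) → index 0
j=2: u_2=47/200 ∈ [6/37, 11/37) → index 1
j=3: u_3=67/200 ∈ [11/37, 15/37) → index 2
j=4: u_4=87/200 ∈ [15/37, 17/37) → index 3
j=5: u_5=107/200 ∈ [17/37, 21/37) → index 5
j=6: u_6=127/200 ∈ [21/37, 27/37) → index 6
j=7: u_7=147/200 ∈ [27/37, 28/37) → index 7
j=8: u_8=167/200 ∈ [28/37, 31/37) → index 8
j=9: u_9=187/200 ∈ [31/37, 1) → index 9

0 0 1 2 3 5 6 7 8 9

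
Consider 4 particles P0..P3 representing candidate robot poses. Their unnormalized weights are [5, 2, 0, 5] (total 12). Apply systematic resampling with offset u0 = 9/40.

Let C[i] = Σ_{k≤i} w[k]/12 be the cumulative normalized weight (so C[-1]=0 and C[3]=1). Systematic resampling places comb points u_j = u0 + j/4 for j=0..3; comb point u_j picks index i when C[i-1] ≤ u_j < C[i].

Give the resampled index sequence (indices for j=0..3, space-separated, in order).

C = [5/12, 7/12, 7/12, 1]
j=0: u_0=9/40 ∈ [0, 5/12) → index 0
j=1: u_1=19/40 ∈ [5/12, 7/12) → index 1
j=2: u_2=29/40 ∈ [7/12, 1) → index 3
j=3: u_3=39/40 ∈ [7/12, 1) → index 3

0 1 3 3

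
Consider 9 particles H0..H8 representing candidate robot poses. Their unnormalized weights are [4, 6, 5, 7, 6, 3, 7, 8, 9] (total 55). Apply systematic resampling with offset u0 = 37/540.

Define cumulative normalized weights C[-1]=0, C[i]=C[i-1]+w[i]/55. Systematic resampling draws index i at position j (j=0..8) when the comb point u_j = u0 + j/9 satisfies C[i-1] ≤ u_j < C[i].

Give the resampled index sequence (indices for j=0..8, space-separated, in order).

C = [4/55, 2/11, 3/11, 2/5, 28/55, 31/55, 38/55, 46/55, 1]
j=0: u_0=37/540 ∈ [0, 4/55) → index 0
j=1: u_1=97/540 ∈ [4/55, 2/11) → index 1
j=2: u_2=157/540 ∈ [3/11, 2/5) → index 3
j=3: u_3=217/540 ∈ [2/5, 28/55) → index 4
j=4: u_4=277/540 ∈ [28/55, 31/55) → index 5
j=5: u_5=337/540 ∈ [31/55, 38/55) → index 6
j=6: u_6=397/540 ∈ [38/55, 46/55) → index 7
j=7: u_7=457/540 ∈ [46/55, 1) → index 8
j=8: u_8=517/540 ∈ [46/55, 1) → index 8

0 1 3 4 5 6 7 8 8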